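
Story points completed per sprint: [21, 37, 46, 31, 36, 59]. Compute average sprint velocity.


Formula: Avg velocity = Total points / Number of sprints
Points: [21, 37, 46, 31, 36, 59]
Sum = 21 + 37 + 46 + 31 + 36 + 59 = 230
Avg velocity = 230 / 6 = 38.33 points/sprint

38.33 points/sprint


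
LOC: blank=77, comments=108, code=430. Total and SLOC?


Total LOC = blank + comment + code
Total LOC = 77 + 108 + 430 = 615
SLOC (source only) = code = 430

Total LOC: 615, SLOC: 430


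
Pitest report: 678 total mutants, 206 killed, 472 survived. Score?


Mutation score = killed / total * 100
Mutation score = 206 / 678 * 100
Mutation score = 30.38%

30.38%


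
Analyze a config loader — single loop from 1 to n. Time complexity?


Reasoning: one pass through n items
Complexity: O(n)

O(n)


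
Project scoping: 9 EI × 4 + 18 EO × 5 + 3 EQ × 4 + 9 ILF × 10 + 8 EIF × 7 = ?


UFP = EI*4 + EO*5 + EQ*4 + ILF*10 + EIF*7
UFP = 9*4 + 18*5 + 3*4 + 9*10 + 8*7
UFP = 36 + 90 + 12 + 90 + 56
UFP = 284

284


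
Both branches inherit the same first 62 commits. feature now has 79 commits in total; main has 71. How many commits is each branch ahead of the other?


Common ancestor: commit #62
feature commits after divergence: 79 - 62 = 17
main commits after divergence: 71 - 62 = 9
feature is 17 commits ahead of main
main is 9 commits ahead of feature

feature ahead: 17, main ahead: 9


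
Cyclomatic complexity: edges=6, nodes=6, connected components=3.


Formula: V(G) = E - N + 2P
V(G) = 6 - 6 + 2*3
V(G) = 0 + 6
V(G) = 6

6


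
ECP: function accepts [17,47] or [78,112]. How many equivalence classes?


Valid ranges: [17,47] and [78,112]
Class 1: x < 17 — invalid
Class 2: 17 ≤ x ≤ 47 — valid
Class 3: 47 < x < 78 — invalid (gap between ranges)
Class 4: 78 ≤ x ≤ 112 — valid
Class 5: x > 112 — invalid
Total equivalence classes: 5

5 equivalence classes


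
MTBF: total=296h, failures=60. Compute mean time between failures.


Formula: MTBF = Total operating time / Number of failures
MTBF = 296 / 60
MTBF = 4.93 hours

4.93 hours


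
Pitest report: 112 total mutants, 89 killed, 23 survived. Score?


Mutation score = killed / total * 100
Mutation score = 89 / 112 * 100
Mutation score = 79.46%

79.46%


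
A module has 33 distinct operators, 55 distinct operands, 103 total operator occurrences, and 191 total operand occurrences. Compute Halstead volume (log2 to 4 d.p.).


Formula: V = N * log2(η), where N = N1 + N2 and η = η1 + η2
η = 33 + 55 = 88
N = 103 + 191 = 294
log2(88) ≈ 6.4594
V = 294 * 6.4594 = 1899.06

1899.06


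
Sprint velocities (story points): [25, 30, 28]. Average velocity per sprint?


Formula: Avg velocity = Total points / Number of sprints
Points: [25, 30, 28]
Sum = 25 + 30 + 28 = 83
Avg velocity = 83 / 3 = 27.67 points/sprint

27.67 points/sprint


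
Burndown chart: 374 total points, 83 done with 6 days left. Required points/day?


Formula: Required rate = Remaining points / Days left
Remaining = 374 - 83 = 291 points
Required rate = 291 / 6 = 48.5 points/day

48.5 points/day


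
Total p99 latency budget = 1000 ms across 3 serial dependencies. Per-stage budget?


Formula: per_stage = total_budget / stages
per_stage = 1000 / 3
per_stage = 333.33 ms

333.33 ms


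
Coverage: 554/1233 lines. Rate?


Coverage = covered / total * 100
Coverage = 554 / 1233 * 100
Coverage = 44.93%

44.93%


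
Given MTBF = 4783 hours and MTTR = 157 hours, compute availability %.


Availability = MTBF / (MTBF + MTTR)
Availability = 4783 / (4783 + 157)
Availability = 4783 / 4940
Availability = 96.8219%

96.8219%


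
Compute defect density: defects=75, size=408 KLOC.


Defect density = defects / KLOC
Defect density = 75 / 408
Defect density = 0.184 defects/KLOC

0.184 defects/KLOC


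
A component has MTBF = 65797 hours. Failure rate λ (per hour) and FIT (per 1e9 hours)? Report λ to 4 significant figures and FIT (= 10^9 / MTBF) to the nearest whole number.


Formula: λ = 1 / MTBF; FIT = λ × 1e9 = 1e9 / MTBF
λ = 1 / 65797 ≈ 1.520e-05 failures/hour
FIT = 1e9 / 65797 ≈ 15198 failures per 1e9 hours (nearest whole number)

λ = 1.520e-05 /h, FIT = 15198


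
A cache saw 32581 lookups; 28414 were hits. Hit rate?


Formula: hit rate = hits / (hits + misses) * 100
hit rate = 28414 / (28414 + 4167) * 100
hit rate = 28414 / 32581 * 100
hit rate = 87.21%

87.21%


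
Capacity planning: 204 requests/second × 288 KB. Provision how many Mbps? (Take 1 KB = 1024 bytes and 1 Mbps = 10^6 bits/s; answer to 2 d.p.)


Formula: Mbps = payload_bytes * RPS * 8 / 1e6
Payload per request = 288 KB = 288 * 1024 = 294912 bytes
Total bytes/sec = 294912 * 204 = 60162048
Total bits/sec = 60162048 * 8 = 481296384
Mbps = 481296384 / 1e6 = 481.3

481.3 Mbps


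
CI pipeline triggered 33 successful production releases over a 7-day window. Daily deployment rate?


Formula: deployments per day = releases / days
= 33 / 7
= 4.714 deploys/day
(equivalently, 33.0 deploys/week)

4.714 deploys/day


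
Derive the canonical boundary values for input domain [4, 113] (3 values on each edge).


Range: [4, 113]
Boundaries: just below min, min, min+1, max-1, max, just above max
Values: [3, 4, 5, 112, 113, 114]

[3, 4, 5, 112, 113, 114]


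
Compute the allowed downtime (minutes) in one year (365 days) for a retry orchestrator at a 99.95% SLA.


Formula: allowed downtime = period * (100 - SLA) / 100
Period (year (365 days)) = 525600 minutes
Unavailability fraction = (100 - 99.95) / 100
Allowed downtime = 525600 * (100 - 99.95) / 100
Allowed downtime = 262.8 minutes

262.8 minutes


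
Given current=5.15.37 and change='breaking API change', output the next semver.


Current: 5.15.37
Change category: 'breaking API change' → major bump
SemVer rule: major bump → increment MAJOR, reset MINOR and PATCH to 0
New: 6.0.0

6.0.0


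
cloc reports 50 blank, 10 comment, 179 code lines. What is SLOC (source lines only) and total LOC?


Total LOC = blank + comment + code
Total LOC = 50 + 10 + 179 = 239
SLOC (source only) = code = 179

Total LOC: 239, SLOC: 179


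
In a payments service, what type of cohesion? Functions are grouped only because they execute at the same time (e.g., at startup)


Reasoning: Related by timing only
Type: Temporal cohesion

Temporal cohesion


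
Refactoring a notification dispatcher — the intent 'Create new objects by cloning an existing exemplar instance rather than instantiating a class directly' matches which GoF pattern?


This matches the Prototype pattern

Prototype


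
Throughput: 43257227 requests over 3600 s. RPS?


Formula: throughput = requests / seconds
throughput = 43257227 / 3600
throughput = 12015.9 requests/second

12015.9 requests/second


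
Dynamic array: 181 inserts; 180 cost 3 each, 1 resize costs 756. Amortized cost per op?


Formula: Amortized cost = Total cost / Operations
Total cost = (180 * 3) + (1 * 756)
Total cost = 540 + 756 = 1296
Amortized = 1296 / 181 = 7.1602

7.1602


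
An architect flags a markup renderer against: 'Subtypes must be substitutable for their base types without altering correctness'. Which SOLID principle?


This describes the Liskov Substitution Principle (LSP)

Liskov Substitution Principle (LSP)


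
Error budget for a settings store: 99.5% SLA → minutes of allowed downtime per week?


Formula: allowed downtime = period * (100 - SLA) / 100
Period (week) = 10080 minutes
Unavailability fraction = (100 - 99.5) / 100
Allowed downtime = 10080 * (100 - 99.5) / 100
Allowed downtime = 50.4 minutes

50.4 minutes


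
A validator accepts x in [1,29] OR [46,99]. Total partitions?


Valid ranges: [1,29] and [46,99]
Class 1: x < 1 — invalid
Class 2: 1 ≤ x ≤ 29 — valid
Class 3: 29 < x < 46 — invalid (gap between ranges)
Class 4: 46 ≤ x ≤ 99 — valid
Class 5: x > 99 — invalid
Total equivalence classes: 5

5 equivalence classes


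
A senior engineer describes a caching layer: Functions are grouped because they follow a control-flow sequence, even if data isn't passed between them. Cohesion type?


Reasoning: Grouped by order of execution within a routine, not by data flow
Type: Procedural cohesion

Procedural cohesion


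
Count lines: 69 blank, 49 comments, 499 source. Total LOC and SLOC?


Total LOC = blank + comment + code
Total LOC = 69 + 49 + 499 = 617
SLOC (source only) = code = 499

Total LOC: 617, SLOC: 499


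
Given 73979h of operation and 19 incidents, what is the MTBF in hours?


Formula: MTBF = Total operating time / Number of failures
MTBF = 73979 / 19
MTBF = 3893.63 hours

3893.63 hours


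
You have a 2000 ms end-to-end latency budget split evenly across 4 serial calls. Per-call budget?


Formula: per_stage = total_budget / stages
per_stage = 2000 / 4
per_stage = 500.0 ms

500.0 ms


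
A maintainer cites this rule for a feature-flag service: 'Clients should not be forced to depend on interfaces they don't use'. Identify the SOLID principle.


This describes the Interface Segregation Principle (ISP)

Interface Segregation Principle (ISP)


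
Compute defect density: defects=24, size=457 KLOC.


Defect density = defects / KLOC
Defect density = 24 / 457
Defect density = 0.053 defects/KLOC

0.053 defects/KLOC


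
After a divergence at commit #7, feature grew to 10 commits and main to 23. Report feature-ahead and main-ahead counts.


Common ancestor: commit #7
feature commits after divergence: 10 - 7 = 3
main commits after divergence: 23 - 7 = 16
feature is 3 commits ahead of main
main is 16 commits ahead of feature

feature ahead: 3, main ahead: 16


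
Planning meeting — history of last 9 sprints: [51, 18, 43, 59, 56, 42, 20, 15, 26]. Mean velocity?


Formula: Avg velocity = Total points / Number of sprints
Points: [51, 18, 43, 59, 56, 42, 20, 15, 26]
Sum = 51 + 18 + 43 + 59 + 56 + 42 + 20 + 15 + 26 = 330
Avg velocity = 330 / 9 = 36.67 points/sprint

36.67 points/sprint


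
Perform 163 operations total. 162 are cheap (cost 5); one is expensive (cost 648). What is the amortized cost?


Formula: Amortized cost = Total cost / Operations
Total cost = (162 * 5) + (1 * 648)
Total cost = 810 + 648 = 1458
Amortized = 1458 / 163 = 8.9448

8.9448


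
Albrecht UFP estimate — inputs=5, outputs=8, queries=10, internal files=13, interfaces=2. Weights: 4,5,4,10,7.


UFP = EI*4 + EO*5 + EQ*4 + ILF*10 + EIF*7
UFP = 5*4 + 8*5 + 10*4 + 13*10 + 2*7
UFP = 20 + 40 + 40 + 130 + 14
UFP = 244

244


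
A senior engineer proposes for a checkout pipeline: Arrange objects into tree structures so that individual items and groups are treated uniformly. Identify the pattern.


This matches the Composite pattern

Composite


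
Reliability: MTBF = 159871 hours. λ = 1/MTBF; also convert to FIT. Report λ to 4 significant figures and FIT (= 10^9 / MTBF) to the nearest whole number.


Formula: λ = 1 / MTBF; FIT = λ × 1e9 = 1e9 / MTBF
λ = 1 / 159871 ≈ 6.255e-06 failures/hour
FIT = 1e9 / 159871 ≈ 6255 failures per 1e9 hours (nearest whole number)

λ = 6.255e-06 /h, FIT = 6255


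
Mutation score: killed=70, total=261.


Mutation score = killed / total * 100
Mutation score = 70 / 261 * 100
Mutation score = 26.82%

26.82%


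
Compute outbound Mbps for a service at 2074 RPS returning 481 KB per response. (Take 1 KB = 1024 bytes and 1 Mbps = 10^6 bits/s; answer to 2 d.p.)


Formula: Mbps = payload_bytes * RPS * 8 / 1e6
Payload per request = 481 KB = 481 * 1024 = 492544 bytes
Total bytes/sec = 492544 * 2074 = 1021536256
Total bits/sec = 1021536256 * 8 = 8172290048
Mbps = 8172290048 / 1e6 = 8172.29

8172.29 Mbps


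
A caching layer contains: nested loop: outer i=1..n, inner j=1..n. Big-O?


Reasoning: n iterations times n iterations
Complexity: O(n^2)

O(n^2)


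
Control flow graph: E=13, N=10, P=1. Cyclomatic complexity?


Formula: V(G) = E - N + 2P
V(G) = 13 - 10 + 2*1
V(G) = 3 + 2
V(G) = 5

5


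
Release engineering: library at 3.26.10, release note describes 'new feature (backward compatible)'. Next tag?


Current: 3.26.10
Change category: 'new feature (backward compatible)' → minor bump
SemVer rule: minor bump → increment MINOR, reset PATCH to 0 (MAJOR unchanged)
New: 3.27.0

3.27.0


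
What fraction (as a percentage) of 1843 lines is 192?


Coverage = covered / total * 100
Coverage = 192 / 1843 * 100
Coverage = 10.42%

10.42%


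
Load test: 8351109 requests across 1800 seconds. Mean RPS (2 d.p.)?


Formula: throughput = requests / seconds
throughput = 8351109 / 1800
throughput = 4639.51 requests/second

4639.51 requests/second


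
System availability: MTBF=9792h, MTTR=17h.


Availability = MTBF / (MTBF + MTTR)
Availability = 9792 / (9792 + 17)
Availability = 9792 / 9809
Availability = 99.8267%

99.8267%


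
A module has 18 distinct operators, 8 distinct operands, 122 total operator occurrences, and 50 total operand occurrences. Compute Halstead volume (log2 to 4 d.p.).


Formula: V = N * log2(η), where N = N1 + N2 and η = η1 + η2
η = 18 + 8 = 26
N = 122 + 50 = 172
log2(26) ≈ 4.7004
V = 172 * 4.7004 = 808.47

808.47


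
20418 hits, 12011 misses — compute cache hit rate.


Formula: hit rate = hits / (hits + misses) * 100
hit rate = 20418 / (20418 + 12011) * 100
hit rate = 20418 / 32429 * 100
hit rate = 62.96%

62.96%


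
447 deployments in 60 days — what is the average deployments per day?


Formula: deployments per day = releases / days
= 447 / 60
= 7.45 deploys/day
(equivalently, 52.15 deploys/week)

7.45 deploys/day


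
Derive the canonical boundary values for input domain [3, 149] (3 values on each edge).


Range: [3, 149]
Boundaries: just below min, min, min+1, max-1, max, just above max
Values: [2, 3, 4, 148, 149, 150]

[2, 3, 4, 148, 149, 150]


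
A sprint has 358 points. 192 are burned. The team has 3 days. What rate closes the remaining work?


Formula: Required rate = Remaining points / Days left
Remaining = 358 - 192 = 166 points
Required rate = 166 / 3 = 55.33 points/day

55.33 points/day


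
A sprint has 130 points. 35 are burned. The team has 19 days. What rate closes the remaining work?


Formula: Required rate = Remaining points / Days left
Remaining = 130 - 35 = 95 points
Required rate = 95 / 19 = 5.0 points/day

5.0 points/day


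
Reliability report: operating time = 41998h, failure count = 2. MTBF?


Formula: MTBF = Total operating time / Number of failures
MTBF = 41998 / 2
MTBF = 20999.0 hours

20999.0 hours


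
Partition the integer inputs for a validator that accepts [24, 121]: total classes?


Valid range: [24, 121]
Class 1: x < 24 — invalid
Class 2: 24 ≤ x ≤ 121 — valid
Class 3: x > 121 — invalid
Total equivalence classes: 3

3 equivalence classes


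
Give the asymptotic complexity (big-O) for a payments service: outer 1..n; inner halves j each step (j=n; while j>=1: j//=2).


Reasoning: n times log n
Complexity: O(n log n)

O(n log n)


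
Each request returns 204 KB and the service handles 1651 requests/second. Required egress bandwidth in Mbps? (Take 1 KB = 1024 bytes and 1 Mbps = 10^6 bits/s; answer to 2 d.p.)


Formula: Mbps = payload_bytes * RPS * 8 / 1e6
Payload per request = 204 KB = 204 * 1024 = 208896 bytes
Total bytes/sec = 208896 * 1651 = 344887296
Total bits/sec = 344887296 * 8 = 2759098368
Mbps = 2759098368 / 1e6 = 2759.1

2759.1 Mbps


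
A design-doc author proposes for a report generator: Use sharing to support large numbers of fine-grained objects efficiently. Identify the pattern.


This matches the Flyweight pattern

Flyweight


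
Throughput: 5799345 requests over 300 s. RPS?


Formula: throughput = requests / seconds
throughput = 5799345 / 300
throughput = 19331.15 requests/second

19331.15 requests/second


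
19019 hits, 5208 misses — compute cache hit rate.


Formula: hit rate = hits / (hits + misses) * 100
hit rate = 19019 / (19019 + 5208) * 100
hit rate = 19019 / 24227 * 100
hit rate = 78.5%

78.5%


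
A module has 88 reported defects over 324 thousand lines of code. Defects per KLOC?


Defect density = defects / KLOC
Defect density = 88 / 324
Defect density = 0.272 defects/KLOC

0.272 defects/KLOC


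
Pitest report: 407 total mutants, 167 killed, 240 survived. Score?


Mutation score = killed / total * 100
Mutation score = 167 / 407 * 100
Mutation score = 41.03%

41.03%


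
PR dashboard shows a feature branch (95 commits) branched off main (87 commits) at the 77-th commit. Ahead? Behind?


Common ancestor: commit #77
feature commits after divergence: 95 - 77 = 18
main commits after divergence: 87 - 77 = 10
feature is 18 commits ahead of main
main is 10 commits ahead of feature

feature ahead: 18, main ahead: 10


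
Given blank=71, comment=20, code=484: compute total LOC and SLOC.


Total LOC = blank + comment + code
Total LOC = 71 + 20 + 484 = 575
SLOC (source only) = code = 484

Total LOC: 575, SLOC: 484


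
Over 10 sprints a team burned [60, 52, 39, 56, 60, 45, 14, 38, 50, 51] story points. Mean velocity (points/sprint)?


Formula: Avg velocity = Total points / Number of sprints
Points: [60, 52, 39, 56, 60, 45, 14, 38, 50, 51]
Sum = 60 + 52 + 39 + 56 + 60 + 45 + 14 + 38 + 50 + 51 = 465
Avg velocity = 465 / 10 = 46.5 points/sprint

46.5 points/sprint


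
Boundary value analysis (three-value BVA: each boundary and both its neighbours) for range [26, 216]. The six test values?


Range: [26, 216]
Boundaries: just below min, min, min+1, max-1, max, just above max
Values: [25, 26, 27, 215, 216, 217]

[25, 26, 27, 215, 216, 217]


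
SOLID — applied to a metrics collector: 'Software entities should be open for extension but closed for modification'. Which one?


This describes the Open/Closed Principle (OCP)

Open/Closed Principle (OCP)


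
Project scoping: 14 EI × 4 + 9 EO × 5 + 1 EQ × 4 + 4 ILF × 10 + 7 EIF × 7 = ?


UFP = EI*4 + EO*5 + EQ*4 + ILF*10 + EIF*7
UFP = 14*4 + 9*5 + 1*4 + 4*10 + 7*7
UFP = 56 + 45 + 4 + 40 + 49
UFP = 194

194


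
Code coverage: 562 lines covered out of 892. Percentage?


Coverage = covered / total * 100
Coverage = 562 / 892 * 100
Coverage = 63.0%

63.0%


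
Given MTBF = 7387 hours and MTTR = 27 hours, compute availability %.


Availability = MTBF / (MTBF + MTTR)
Availability = 7387 / (7387 + 27)
Availability = 7387 / 7414
Availability = 99.6358%

99.6358%


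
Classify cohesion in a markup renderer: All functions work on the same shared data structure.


Reasoning: Functions share data
Type: Communicational cohesion

Communicational cohesion


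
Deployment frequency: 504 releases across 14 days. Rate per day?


Formula: deployments per day = releases / days
= 504 / 14
= 36.0 deploys/day
(equivalently, 252.0 deploys/week)

36.0 deploys/day


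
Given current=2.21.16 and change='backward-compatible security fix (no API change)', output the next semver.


Current: 2.21.16
Change category: 'backward-compatible security fix (no API change)' → patch bump
SemVer rule: patch bump → increment PATCH (MAJOR and MINOR unchanged)
New: 2.21.17

2.21.17


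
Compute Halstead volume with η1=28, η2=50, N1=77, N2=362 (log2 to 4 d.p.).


Formula: V = N * log2(η), where N = N1 + N2 and η = η1 + η2
η = 28 + 50 = 78
N = 77 + 362 = 439
log2(78) ≈ 6.2854
V = 439 * 6.2854 = 2759.29

2759.29


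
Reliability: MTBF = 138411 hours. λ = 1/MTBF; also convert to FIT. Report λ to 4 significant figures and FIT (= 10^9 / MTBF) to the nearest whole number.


Formula: λ = 1 / MTBF; FIT = λ × 1e9 = 1e9 / MTBF
λ = 1 / 138411 ≈ 7.225e-06 failures/hour
FIT = 1e9 / 138411 ≈ 7225 failures per 1e9 hours (nearest whole number)

λ = 7.225e-06 /h, FIT = 7225


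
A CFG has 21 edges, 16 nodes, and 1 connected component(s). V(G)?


Formula: V(G) = E - N + 2P
V(G) = 21 - 16 + 2*1
V(G) = 5 + 2
V(G) = 7

7


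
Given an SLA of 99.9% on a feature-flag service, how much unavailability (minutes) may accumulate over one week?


Formula: allowed downtime = period * (100 - SLA) / 100
Period (week) = 10080 minutes
Unavailability fraction = (100 - 99.9) / 100
Allowed downtime = 10080 * (100 - 99.9) / 100
Allowed downtime = 10.08 minutes

10.08 minutes


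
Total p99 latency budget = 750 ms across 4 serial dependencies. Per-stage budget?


Formula: per_stage = total_budget / stages
per_stage = 750 / 4
per_stage = 187.5 ms

187.5 ms


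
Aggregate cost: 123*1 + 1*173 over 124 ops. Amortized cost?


Formula: Amortized cost = Total cost / Operations
Total cost = (123 * 1) + (1 * 173)
Total cost = 123 + 173 = 296
Amortized = 296 / 124 = 2.3871

2.3871


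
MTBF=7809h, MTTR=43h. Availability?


Availability = MTBF / (MTBF + MTTR)
Availability = 7809 / (7809 + 43)
Availability = 7809 / 7852
Availability = 99.4524%

99.4524%


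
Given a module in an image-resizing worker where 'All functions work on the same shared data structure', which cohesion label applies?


Reasoning: Functions share data
Type: Communicational cohesion

Communicational cohesion


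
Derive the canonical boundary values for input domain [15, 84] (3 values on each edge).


Range: [15, 84]
Boundaries: just below min, min, min+1, max-1, max, just above max
Values: [14, 15, 16, 83, 84, 85]

[14, 15, 16, 83, 84, 85]


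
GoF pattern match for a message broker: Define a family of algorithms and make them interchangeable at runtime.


This matches the Strategy pattern

Strategy


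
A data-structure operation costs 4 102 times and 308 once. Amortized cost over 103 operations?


Formula: Amortized cost = Total cost / Operations
Total cost = (102 * 4) + (1 * 308)
Total cost = 408 + 308 = 716
Amortized = 716 / 103 = 6.9515

6.9515


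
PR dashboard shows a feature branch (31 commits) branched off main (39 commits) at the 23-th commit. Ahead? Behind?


Common ancestor: commit #23
feature commits after divergence: 31 - 23 = 8
main commits after divergence: 39 - 23 = 16
feature is 8 commits ahead of main
main is 16 commits ahead of feature

feature ahead: 8, main ahead: 16


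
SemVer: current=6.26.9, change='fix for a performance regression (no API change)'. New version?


Current: 6.26.9
Change category: 'fix for a performance regression (no API change)' → patch bump
SemVer rule: patch bump → increment PATCH (MAJOR and MINOR unchanged)
New: 6.26.10

6.26.10


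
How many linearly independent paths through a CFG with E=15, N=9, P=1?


Formula: V(G) = E - N + 2P
V(G) = 15 - 9 + 2*1
V(G) = 6 + 2
V(G) = 8

8


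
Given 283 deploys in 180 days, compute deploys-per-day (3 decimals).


Formula: deployments per day = releases / days
= 283 / 180
= 1.572 deploys/day
(equivalently, 11.01 deploys/week)

1.572 deploys/day


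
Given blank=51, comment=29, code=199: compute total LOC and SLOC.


Total LOC = blank + comment + code
Total LOC = 51 + 29 + 199 = 279
SLOC (source only) = code = 199

Total LOC: 279, SLOC: 199


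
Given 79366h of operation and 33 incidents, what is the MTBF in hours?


Formula: MTBF = Total operating time / Number of failures
MTBF = 79366 / 33
MTBF = 2405.03 hours

2405.03 hours


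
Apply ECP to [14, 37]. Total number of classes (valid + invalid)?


Valid range: [14, 37]
Class 1: x < 14 — invalid
Class 2: 14 ≤ x ≤ 37 — valid
Class 3: x > 37 — invalid
Total equivalence classes: 3

3 equivalence classes


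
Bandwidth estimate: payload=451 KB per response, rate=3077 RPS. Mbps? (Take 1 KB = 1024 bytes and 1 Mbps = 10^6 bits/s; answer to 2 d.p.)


Formula: Mbps = payload_bytes * RPS * 8 / 1e6
Payload per request = 451 KB = 451 * 1024 = 461824 bytes
Total bytes/sec = 461824 * 3077 = 1421032448
Total bits/sec = 1421032448 * 8 = 11368259584
Mbps = 11368259584 / 1e6 = 11368.26

11368.26 Mbps


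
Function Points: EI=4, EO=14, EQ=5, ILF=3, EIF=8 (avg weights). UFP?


UFP = EI*4 + EO*5 + EQ*4 + ILF*10 + EIF*7
UFP = 4*4 + 14*5 + 5*4 + 3*10 + 8*7
UFP = 16 + 70 + 20 + 30 + 56
UFP = 192

192


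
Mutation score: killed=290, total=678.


Mutation score = killed / total * 100
Mutation score = 290 / 678 * 100
Mutation score = 42.77%

42.77%


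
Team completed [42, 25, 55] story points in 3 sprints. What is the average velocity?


Formula: Avg velocity = Total points / Number of sprints
Points: [42, 25, 55]
Sum = 42 + 25 + 55 = 122
Avg velocity = 122 / 3 = 40.67 points/sprint

40.67 points/sprint


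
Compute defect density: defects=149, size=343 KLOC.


Defect density = defects / KLOC
Defect density = 149 / 343
Defect density = 0.434 defects/KLOC

0.434 defects/KLOC


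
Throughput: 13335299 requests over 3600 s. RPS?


Formula: throughput = requests / seconds
throughput = 13335299 / 3600
throughput = 3704.25 requests/second

3704.25 requests/second


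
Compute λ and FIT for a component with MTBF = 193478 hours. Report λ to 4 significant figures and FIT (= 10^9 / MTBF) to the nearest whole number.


Formula: λ = 1 / MTBF; FIT = λ × 1e9 = 1e9 / MTBF
λ = 1 / 193478 ≈ 5.169e-06 failures/hour
FIT = 1e9 / 193478 ≈ 5169 failures per 1e9 hours (nearest whole number)

λ = 5.169e-06 /h, FIT = 5169


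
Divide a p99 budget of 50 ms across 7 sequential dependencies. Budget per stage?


Formula: per_stage = total_budget / stages
per_stage = 50 / 7
per_stage = 7.14 ms

7.14 ms


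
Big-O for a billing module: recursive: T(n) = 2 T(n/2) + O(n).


Reasoning: master theorem case 2 (merge-sort recurrence)
Complexity: O(n log n)

O(n log n)


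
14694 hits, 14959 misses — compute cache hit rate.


Formula: hit rate = hits / (hits + misses) * 100
hit rate = 14694 / (14694 + 14959) * 100
hit rate = 14694 / 29653 * 100
hit rate = 49.55%

49.55%


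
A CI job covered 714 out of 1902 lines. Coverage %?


Coverage = covered / total * 100
Coverage = 714 / 1902 * 100
Coverage = 37.54%

37.54%


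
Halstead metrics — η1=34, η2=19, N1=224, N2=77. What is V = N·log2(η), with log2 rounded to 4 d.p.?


Formula: V = N * log2(η), where N = N1 + N2 and η = η1 + η2
η = 34 + 19 = 53
N = 224 + 77 = 301
log2(53) ≈ 5.7279
V = 301 * 5.7279 = 1724.10

1724.10


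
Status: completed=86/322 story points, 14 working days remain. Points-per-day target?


Formula: Required rate = Remaining points / Days left
Remaining = 322 - 86 = 236 points
Required rate = 236 / 14 = 16.86 points/day

16.86 points/day


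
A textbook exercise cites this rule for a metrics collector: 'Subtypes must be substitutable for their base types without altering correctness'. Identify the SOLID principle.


This describes the Liskov Substitution Principle (LSP)

Liskov Substitution Principle (LSP)


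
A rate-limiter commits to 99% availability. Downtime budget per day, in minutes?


Formula: allowed downtime = period * (100 - SLA) / 100
Period (day) = 1440 minutes
Unavailability fraction = (100 - 99.0) / 100
Allowed downtime = 1440 * (100 - 99.0) / 100
Allowed downtime = 14.4 minutes

14.4 minutes


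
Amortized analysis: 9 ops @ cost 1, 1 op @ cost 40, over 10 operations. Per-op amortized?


Formula: Amortized cost = Total cost / Operations
Total cost = (9 * 1) + (1 * 40)
Total cost = 9 + 40 = 49
Amortized = 49 / 10 = 4.9

4.9


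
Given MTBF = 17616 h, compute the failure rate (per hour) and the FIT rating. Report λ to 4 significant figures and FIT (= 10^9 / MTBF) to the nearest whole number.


Formula: λ = 1 / MTBF; FIT = λ × 1e9 = 1e9 / MTBF
λ = 1 / 17616 ≈ 5.677e-05 failures/hour
FIT = 1e9 / 17616 ≈ 56767 failures per 1e9 hours (nearest whole number)

λ = 5.677e-05 /h, FIT = 56767


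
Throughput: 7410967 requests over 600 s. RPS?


Formula: throughput = requests / seconds
throughput = 7410967 / 600
throughput = 12351.61 requests/second

12351.61 requests/second


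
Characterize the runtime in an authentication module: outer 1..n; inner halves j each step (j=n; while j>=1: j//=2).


Reasoning: n times log n
Complexity: O(n log n)

O(n log n)


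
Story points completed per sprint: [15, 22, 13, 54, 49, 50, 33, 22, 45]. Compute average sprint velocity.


Formula: Avg velocity = Total points / Number of sprints
Points: [15, 22, 13, 54, 49, 50, 33, 22, 45]
Sum = 15 + 22 + 13 + 54 + 49 + 50 + 33 + 22 + 45 = 303
Avg velocity = 303 / 9 = 33.67 points/sprint

33.67 points/sprint


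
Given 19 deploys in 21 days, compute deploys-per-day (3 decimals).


Formula: deployments per day = releases / days
= 19 / 21
= 0.905 deploys/day
(equivalently, 6.33 deploys/week)

0.905 deploys/day


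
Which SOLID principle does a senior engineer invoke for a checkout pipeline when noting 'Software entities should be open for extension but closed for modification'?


This describes the Open/Closed Principle (OCP)

Open/Closed Principle (OCP)


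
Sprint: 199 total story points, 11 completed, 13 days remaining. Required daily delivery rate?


Formula: Required rate = Remaining points / Days left
Remaining = 199 - 11 = 188 points
Required rate = 188 / 13 = 14.46 points/day

14.46 points/day


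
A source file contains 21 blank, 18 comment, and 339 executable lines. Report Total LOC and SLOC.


Total LOC = blank + comment + code
Total LOC = 21 + 18 + 339 = 378
SLOC (source only) = code = 339

Total LOC: 378, SLOC: 339


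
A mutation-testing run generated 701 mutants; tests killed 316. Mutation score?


Mutation score = killed / total * 100
Mutation score = 316 / 701 * 100
Mutation score = 45.08%

45.08%


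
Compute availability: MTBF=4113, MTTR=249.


Availability = MTBF / (MTBF + MTTR)
Availability = 4113 / (4113 + 249)
Availability = 4113 / 4362
Availability = 94.2916%

94.2916%


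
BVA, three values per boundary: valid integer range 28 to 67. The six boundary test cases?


Range: [28, 67]
Boundaries: just below min, min, min+1, max-1, max, just above max
Values: [27, 28, 29, 66, 67, 68]

[27, 28, 29, 66, 67, 68]


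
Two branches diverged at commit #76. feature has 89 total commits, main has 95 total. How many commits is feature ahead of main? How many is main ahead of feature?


Common ancestor: commit #76
feature commits after divergence: 89 - 76 = 13
main commits after divergence: 95 - 76 = 19
feature is 13 commits ahead of main
main is 19 commits ahead of feature

feature ahead: 13, main ahead: 19


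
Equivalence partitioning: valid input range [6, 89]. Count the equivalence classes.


Valid range: [6, 89]
Class 1: x < 6 — invalid
Class 2: 6 ≤ x ≤ 89 — valid
Class 3: x > 89 — invalid
Total equivalence classes: 3

3 equivalence classes


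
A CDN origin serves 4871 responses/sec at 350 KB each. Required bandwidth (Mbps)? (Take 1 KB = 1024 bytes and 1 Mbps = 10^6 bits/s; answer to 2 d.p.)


Formula: Mbps = payload_bytes * RPS * 8 / 1e6
Payload per request = 350 KB = 350 * 1024 = 358400 bytes
Total bytes/sec = 358400 * 4871 = 1745766400
Total bits/sec = 1745766400 * 8 = 13966131200
Mbps = 13966131200 / 1e6 = 13966.13

13966.13 Mbps


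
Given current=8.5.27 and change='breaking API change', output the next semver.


Current: 8.5.27
Change category: 'breaking API change' → major bump
SemVer rule: major bump → increment MAJOR, reset MINOR and PATCH to 0
New: 9.0.0

9.0.0


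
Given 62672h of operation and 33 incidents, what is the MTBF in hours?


Formula: MTBF = Total operating time / Number of failures
MTBF = 62672 / 33
MTBF = 1899.15 hours

1899.15 hours


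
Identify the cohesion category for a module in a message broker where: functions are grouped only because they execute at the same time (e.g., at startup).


Reasoning: Related by timing only
Type: Temporal cohesion

Temporal cohesion


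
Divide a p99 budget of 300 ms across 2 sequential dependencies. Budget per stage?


Formula: per_stage = total_budget / stages
per_stage = 300 / 2
per_stage = 150.0 ms

150.0 ms


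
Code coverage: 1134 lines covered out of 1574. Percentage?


Coverage = covered / total * 100
Coverage = 1134 / 1574 * 100
Coverage = 72.05%

72.05%


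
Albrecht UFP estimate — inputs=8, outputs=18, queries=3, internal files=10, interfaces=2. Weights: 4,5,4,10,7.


UFP = EI*4 + EO*5 + EQ*4 + ILF*10 + EIF*7
UFP = 8*4 + 18*5 + 3*4 + 10*10 + 2*7
UFP = 32 + 90 + 12 + 100 + 14
UFP = 248

248


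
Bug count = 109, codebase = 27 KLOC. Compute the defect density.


Defect density = defects / KLOC
Defect density = 109 / 27
Defect density = 4.037 defects/KLOC

4.037 defects/KLOC


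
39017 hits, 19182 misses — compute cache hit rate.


Formula: hit rate = hits / (hits + misses) * 100
hit rate = 39017 / (39017 + 19182) * 100
hit rate = 39017 / 58199 * 100
hit rate = 67.04%

67.04%


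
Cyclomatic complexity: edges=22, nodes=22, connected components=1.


Formula: V(G) = E - N + 2P
V(G) = 22 - 22 + 2*1
V(G) = 0 + 2
V(G) = 2

2


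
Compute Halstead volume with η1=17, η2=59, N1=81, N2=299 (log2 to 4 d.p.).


Formula: V = N * log2(η), where N = N1 + N2 and η = η1 + η2
η = 17 + 59 = 76
N = 81 + 299 = 380
log2(76) ≈ 6.2479
V = 380 * 6.2479 = 2374.20

2374.20


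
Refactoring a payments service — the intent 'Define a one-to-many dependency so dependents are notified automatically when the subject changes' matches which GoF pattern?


This matches the Observer pattern

Observer


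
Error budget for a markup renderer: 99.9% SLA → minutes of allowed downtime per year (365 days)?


Formula: allowed downtime = period * (100 - SLA) / 100
Period (year (365 days)) = 525600 minutes
Unavailability fraction = (100 - 99.9) / 100
Allowed downtime = 525600 * (100 - 99.9) / 100
Allowed downtime = 525.6 minutes

525.6 minutes


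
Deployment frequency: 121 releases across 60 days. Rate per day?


Formula: deployments per day = releases / days
= 121 / 60
= 2.017 deploys/day
(equivalently, 14.12 deploys/week)

2.017 deploys/day


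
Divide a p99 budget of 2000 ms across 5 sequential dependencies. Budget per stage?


Formula: per_stage = total_budget / stages
per_stage = 2000 / 5
per_stage = 400.0 ms

400.0 ms


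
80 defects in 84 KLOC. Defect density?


Defect density = defects / KLOC
Defect density = 80 / 84
Defect density = 0.952 defects/KLOC

0.952 defects/KLOC


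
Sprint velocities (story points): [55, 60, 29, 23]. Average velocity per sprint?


Formula: Avg velocity = Total points / Number of sprints
Points: [55, 60, 29, 23]
Sum = 55 + 60 + 29 + 23 = 167
Avg velocity = 167 / 4 = 41.75 points/sprint

41.75 points/sprint


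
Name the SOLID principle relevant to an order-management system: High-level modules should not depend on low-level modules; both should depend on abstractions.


This describes the Dependency Inversion Principle (DIP)

Dependency Inversion Principle (DIP)


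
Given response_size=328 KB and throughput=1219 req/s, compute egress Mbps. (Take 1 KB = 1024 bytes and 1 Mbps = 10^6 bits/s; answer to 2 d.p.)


Formula: Mbps = payload_bytes * RPS * 8 / 1e6
Payload per request = 328 KB = 328 * 1024 = 335872 bytes
Total bytes/sec = 335872 * 1219 = 409427968
Total bits/sec = 409427968 * 8 = 3275423744
Mbps = 3275423744 / 1e6 = 3275.42

3275.42 Mbps


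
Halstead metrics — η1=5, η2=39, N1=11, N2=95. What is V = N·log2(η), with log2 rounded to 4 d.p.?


Formula: V = N * log2(η), where N = N1 + N2 and η = η1 + η2
η = 5 + 39 = 44
N = 11 + 95 = 106
log2(44) ≈ 5.4594
V = 106 * 5.4594 = 578.70

578.70


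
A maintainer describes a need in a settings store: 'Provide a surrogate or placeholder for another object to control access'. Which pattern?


This matches the Proxy pattern

Proxy


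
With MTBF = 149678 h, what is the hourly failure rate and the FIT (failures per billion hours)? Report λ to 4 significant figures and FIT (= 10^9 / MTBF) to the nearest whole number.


Formula: λ = 1 / MTBF; FIT = λ × 1e9 = 1e9 / MTBF
λ = 1 / 149678 ≈ 6.681e-06 failures/hour
FIT = 1e9 / 149678 ≈ 6681 failures per 1e9 hours (nearest whole number)

λ = 6.681e-06 /h, FIT = 6681


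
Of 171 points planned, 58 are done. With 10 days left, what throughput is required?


Formula: Required rate = Remaining points / Days left
Remaining = 171 - 58 = 113 points
Required rate = 113 / 10 = 11.3 points/day

11.3 points/day


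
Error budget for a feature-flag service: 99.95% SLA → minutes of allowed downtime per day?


Formula: allowed downtime = period * (100 - SLA) / 100
Period (day) = 1440 minutes
Unavailability fraction = (100 - 99.95) / 100
Allowed downtime = 1440 * (100 - 99.95) / 100
Allowed downtime = 0.72 minutes

0.72 minutes


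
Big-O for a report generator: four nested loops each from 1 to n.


Reasoning: four levels of nesting
Complexity: O(n^4)

O(n^4)


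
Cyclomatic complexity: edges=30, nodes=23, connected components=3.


Formula: V(G) = E - N + 2P
V(G) = 30 - 23 + 2*3
V(G) = 7 + 6
V(G) = 13

13


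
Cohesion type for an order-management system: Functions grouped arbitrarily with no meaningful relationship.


Reasoning: Worst: random grouping
Type: Coincidental cohesion

Coincidental cohesion


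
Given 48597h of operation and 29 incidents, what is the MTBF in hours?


Formula: MTBF = Total operating time / Number of failures
MTBF = 48597 / 29
MTBF = 1675.76 hours

1675.76 hours


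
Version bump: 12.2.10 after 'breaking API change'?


Current: 12.2.10
Change category: 'breaking API change' → major bump
SemVer rule: major bump → increment MAJOR, reset MINOR and PATCH to 0
New: 13.0.0

13.0.0


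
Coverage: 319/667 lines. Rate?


Coverage = covered / total * 100
Coverage = 319 / 667 * 100
Coverage = 47.83%

47.83%


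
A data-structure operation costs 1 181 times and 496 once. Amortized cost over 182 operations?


Formula: Amortized cost = Total cost / Operations
Total cost = (181 * 1) + (1 * 496)
Total cost = 181 + 496 = 677
Amortized = 677 / 182 = 3.7198

3.7198


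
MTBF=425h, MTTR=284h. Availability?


Availability = MTBF / (MTBF + MTTR)
Availability = 425 / (425 + 284)
Availability = 425 / 709
Availability = 59.9436%

59.9436%


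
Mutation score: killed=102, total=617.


Mutation score = killed / total * 100
Mutation score = 102 / 617 * 100
Mutation score = 16.53%

16.53%


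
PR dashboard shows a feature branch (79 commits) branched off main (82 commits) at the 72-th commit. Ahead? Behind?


Common ancestor: commit #72
feature commits after divergence: 79 - 72 = 7
main commits after divergence: 82 - 72 = 10
feature is 7 commits ahead of main
main is 10 commits ahead of feature

feature ahead: 7, main ahead: 10


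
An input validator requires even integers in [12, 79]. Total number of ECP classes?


Constraint: even integers in [12, 79]
Class 1: x < 12 — out-of-range invalid
Class 2: x in [12,79] but odd — wrong type invalid
Class 3: x in [12,79] and even — valid
Class 4: x > 79 — out-of-range invalid
Total equivalence classes: 4

4 equivalence classes


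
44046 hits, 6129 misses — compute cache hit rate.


Formula: hit rate = hits / (hits + misses) * 100
hit rate = 44046 / (44046 + 6129) * 100
hit rate = 44046 / 50175 * 100
hit rate = 87.78%

87.78%


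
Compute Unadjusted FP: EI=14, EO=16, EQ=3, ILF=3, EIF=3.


UFP = EI*4 + EO*5 + EQ*4 + ILF*10 + EIF*7
UFP = 14*4 + 16*5 + 3*4 + 3*10 + 3*7
UFP = 56 + 80 + 12 + 30 + 21
UFP = 199

199


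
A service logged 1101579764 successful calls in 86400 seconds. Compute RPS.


Formula: throughput = requests / seconds
throughput = 1101579764 / 86400
throughput = 12749.77 requests/second

12749.77 requests/second


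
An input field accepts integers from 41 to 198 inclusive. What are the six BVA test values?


Range: [41, 198]
Boundaries: just below min, min, min+1, max-1, max, just above max
Values: [40, 41, 42, 197, 198, 199]

[40, 41, 42, 197, 198, 199]
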